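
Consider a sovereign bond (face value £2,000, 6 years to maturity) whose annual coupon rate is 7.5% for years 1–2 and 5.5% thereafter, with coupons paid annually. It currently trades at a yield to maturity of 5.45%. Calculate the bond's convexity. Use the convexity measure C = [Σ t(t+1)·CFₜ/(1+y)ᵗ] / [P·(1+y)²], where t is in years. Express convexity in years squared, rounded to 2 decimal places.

With y = 0.0545:
  t   CF        PV=CF/(1+0.0545)^t    t·PV        t(t+1)·PV
  1       150.00       142.2475       142.2475         284.4950
  2       150.00       134.8957       269.7914         809.3742
  3       110.00        93.8108       281.4325       1,125.7298
  4       110.00        88.9624       355.8495       1,779.2474
  5       110.00        84.3645       421.8225       2,530.9352
  6     2,110.00     1,534.6274     9,207.7645      64,454.3512
  Σ                  2,078.9083    10,678.9078      70,984.1328
P = 2,078.9083.
Convexity = Σ t(t+1)·PV / [P·(1+y)²] = 70,984.1328 / (2,078.9083 × 1.111970) = 30.70667.

30.71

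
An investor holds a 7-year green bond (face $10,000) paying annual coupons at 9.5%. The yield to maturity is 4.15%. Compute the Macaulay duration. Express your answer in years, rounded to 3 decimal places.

5.641 years

Periodic yield y = 0.0415. Discount each cash flow and weight by its year:
  t   CF        PV=CF/(1+0.0415)^t    t·PV
  1       950.00       912.1459       912.1459
  2       950.00       875.8002     1,751.6005
  3       950.00       840.9028     2,522.7083
  4       950.00       807.3958     3,229.5834
  5       950.00       775.2240     3,876.1202
  6       950.00       744.3342     4,466.0051
  7    10,950.00     8,237.5715    57,663.0008
  Σ                 13,193.3745    74,421.1641
Price P = Σ PV = 13,193.3745.
Macaulay duration = Σ(t·PV) / P = 74,421.1641 / 13,193.3745 = 5.64080 years.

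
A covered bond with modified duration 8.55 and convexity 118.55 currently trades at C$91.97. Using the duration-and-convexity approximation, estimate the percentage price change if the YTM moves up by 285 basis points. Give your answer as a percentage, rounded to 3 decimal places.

-19.553%

Duration effect: -D_mod·Δy = -8.55 × (+0.0285) = -0.243675
Convexity effect: ½·C·(Δy)² = 0.5 × 118.55 × (0.0285)² = +0.04814611875
ΔP/P ≈ -0.243675 + 0.04814611875 = -0.19552888125
= -19.552888125%.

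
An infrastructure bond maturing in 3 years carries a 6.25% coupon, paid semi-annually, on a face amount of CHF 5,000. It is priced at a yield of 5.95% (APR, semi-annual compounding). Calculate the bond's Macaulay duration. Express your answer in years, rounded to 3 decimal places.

2.783 years

Periodic yield y = 0.02975. Discount each cash flow and weight by its period:
  t   CF        PV=CF/(1+0.02975)^t    t·PV
  1       156.25       151.7359       151.7359
  2       156.25       147.3521       294.7043
  3       156.25       143.0951       429.2852
  4       156.25       138.9610       555.8439
  5       156.25       134.9463       674.7316
  6     5,156.25     4,324.5723    25,947.4338
  Σ                  5,040.6626    28,053.7345
Price P = Σ PV = 5,040.6626.
Macaulay duration = Σ(t·PV) / P = 28,053.7345 / 5,040.6626 = 5.56549 half-year periods.
In years: 5.56549 / 2 = 2.78274 years.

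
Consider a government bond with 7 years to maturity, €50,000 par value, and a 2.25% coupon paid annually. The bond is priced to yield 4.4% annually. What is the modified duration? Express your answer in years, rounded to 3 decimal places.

Periodic yield y = 0.044. First find Macaulay duration:
  t   CF        PV=CF/(1+0.044)^t    t·PV
  1     1,125.00     1,077.5862     1,077.5862
  2     1,125.00     1,032.1707     2,064.3414
  3     1,125.00       988.6692     2,966.0077
  4     1,125.00       947.0012     3,788.0048
  5     1,125.00       907.0893     4,535.4463
  6     1,125.00       868.8595     5,213.1567
  7    51,125.00    37,820.7233   264,745.0632
  Σ                 43,642.0994   284,389.6064
P = 43,642.0994; Macaulay duration = 284,389.6064 / 43,642.0994 = 6.51641 years.
Modified duration = D_Mac / (1 + y) = 6.51641 / 1.044 = 6.24177 years.

6.242 years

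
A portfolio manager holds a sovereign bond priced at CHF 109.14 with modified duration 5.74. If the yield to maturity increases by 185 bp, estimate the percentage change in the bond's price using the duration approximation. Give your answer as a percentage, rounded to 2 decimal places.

Duration approximation: ΔP/P ≈ -D_mod · Δy = -5.74 × (+0.0185) = -0.106190.
As a percentage: -10.6190%.

-10.62%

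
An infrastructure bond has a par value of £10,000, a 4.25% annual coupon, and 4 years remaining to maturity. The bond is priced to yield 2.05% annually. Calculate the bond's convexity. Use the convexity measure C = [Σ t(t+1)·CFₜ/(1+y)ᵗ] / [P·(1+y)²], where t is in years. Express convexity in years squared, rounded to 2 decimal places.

With y = 0.0205:
  t   CF        PV=CF/(1+0.0205)^t    t·PV        t(t+1)·PV
  1       425.00       416.4625       416.4625         832.9250
  2       425.00       408.0965       816.1931       2,448.5792
  3       425.00       399.8986     1,199.6959       4,798.7834
  4    10,425.00     9,612.2272    38,448.9088     192,244.5440
  Σ                 10,836.6849    40,881.2602     200,324.8317
P = 10,836.6849.
Convexity = Σ t(t+1)·PV / [P·(1+y)²] = 200,324.8317 / (10,836.6849 × 1.041420) = 17.75057.

17.75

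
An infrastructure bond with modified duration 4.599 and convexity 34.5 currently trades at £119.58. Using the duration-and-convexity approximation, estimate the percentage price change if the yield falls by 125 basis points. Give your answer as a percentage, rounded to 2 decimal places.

+6.02%

Duration effect: -D_mod·Δy = -4.599 × (-0.0125) = +0.0574875
Convexity effect: ½·C·(Δy)² = 0.5 × 34.5 × (-0.0125)² = +0.0026953125
ΔP/P ≈ +0.0574875 + 0.0026953125 = +0.0601828125
= +6.01828125%.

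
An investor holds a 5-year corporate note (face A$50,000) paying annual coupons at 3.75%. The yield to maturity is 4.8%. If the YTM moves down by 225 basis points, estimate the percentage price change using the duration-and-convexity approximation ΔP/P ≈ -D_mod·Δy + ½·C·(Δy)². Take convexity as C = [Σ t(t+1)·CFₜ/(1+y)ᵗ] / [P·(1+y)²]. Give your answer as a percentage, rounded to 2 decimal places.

+10.59%

With y = 0.048:
  t   CF        PV=CF/(1+0.048)^t    t·PV        t(t+1)·PV
  1     1,875.00     1,789.1221     1,789.1221       3,578.2443
  2     1,875.00     1,707.1776     3,414.3552      10,243.0657
  3     1,875.00     1,628.9863     4,886.9588      19,547.8353
  4     1,875.00     1,554.3762     6,217.5049      31,087.5243
  5    51,875.00    41,034.7410   205,173.7049   1,231,042.2296
  Σ                 47,714.4032   221,481.6460   1,295,498.8991
P = 47,714.4032; D_Mac = 4.64182 yrs; D_mod = 4.42922 yrs; C = 24.72094.
Duration effect: -4.42922 × (-0.0225) = +0.099657
Convexity effect: 0.5 × 24.72094 × (-0.0225)² = +0.0062575
ΔP/P ≈ +0.099657 + 0.0062575 = +0.105915 = +10.5915%.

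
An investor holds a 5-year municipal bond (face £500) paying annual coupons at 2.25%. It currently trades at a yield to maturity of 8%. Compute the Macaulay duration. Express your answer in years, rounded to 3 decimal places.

4.749 years

Periodic yield y = 0.08. Discount each cash flow and weight by its year:
  t   CF        PV=CF/(1+0.08)^t    t·PV
  1        11.25        10.4167        10.4167
  2        11.25         9.6451        19.2901
  3        11.25         8.9306        26.7918
  4        11.25         8.2691        33.0763
  5       511.25       347.9482     1,739.7408
  Σ                    385.2096     1,829.3158
Price P = Σ PV = 385.2096.
Macaulay duration = Σ(t·PV) / P = 1,829.3158 / 385.2096 = 4.74888 years.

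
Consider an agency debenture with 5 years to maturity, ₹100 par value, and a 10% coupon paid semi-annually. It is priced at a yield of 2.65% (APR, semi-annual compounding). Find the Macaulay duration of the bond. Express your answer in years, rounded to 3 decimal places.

4.201 years

Periodic yield y = 0.01325. Discount each cash flow and weight by its period:
  t   CF        PV=CF/(1+0.01325)^t    t·PV
  1         5.00         4.9346         4.9346
  2         5.00         4.8701         9.7402
  3         5.00         4.8064        14.4192
  4         5.00         4.7436        18.9742
  5         5.00         4.6815        23.4076
  6         5.00         4.6203        27.7218
  7         5.00         4.5599        31.9192
  8         5.00         4.5003        36.0020
  9         5.00         4.4414        39.9727
  10      105.00        92.0499       920.4987
  Σ                    134.2079     1,127.5902
Price P = Σ PV = 134.2079.
Macaulay duration = Σ(t·PV) / P = 1,127.5902 / 134.2079 = 8.40182 half-year periods.
In years: 8.40182 / 2 = 4.20091 years.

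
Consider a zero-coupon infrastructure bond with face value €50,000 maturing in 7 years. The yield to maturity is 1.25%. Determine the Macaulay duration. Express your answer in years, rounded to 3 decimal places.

A zero-coupon bond has a single cash flow at maturity, so its Macaulay duration equals its maturity: 7 years.

7.000 years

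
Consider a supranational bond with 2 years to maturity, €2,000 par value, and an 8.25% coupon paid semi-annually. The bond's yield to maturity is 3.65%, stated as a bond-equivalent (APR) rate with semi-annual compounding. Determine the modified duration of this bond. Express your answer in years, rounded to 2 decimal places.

Periodic yield y = 0.01825. First find Macaulay duration:
  t   CF        PV=CF/(1+0.01825)^t    t·PV
  1        82.50        81.0214        81.0214
  2        82.50        79.5692       159.1384
  3        82.50        78.1431       234.4293
  4     2,082.50     1,937.1682     7,748.6729
  Σ                  2,175.9019     8,223.2620
P = 2,175.9019; Macaulay duration = 8,223.2620 / 2,175.9019 = 3.77924 half-year periods = 1.88962 years.
Modified duration = D_Mac / (1 + y) = 1.88962 / 1.01825 = 1.85575 years.

1.86 years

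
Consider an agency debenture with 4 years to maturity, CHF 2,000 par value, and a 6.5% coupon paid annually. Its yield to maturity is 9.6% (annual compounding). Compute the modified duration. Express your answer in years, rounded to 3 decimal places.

Periodic yield y = 0.096. First find Macaulay duration:
  t   CF        PV=CF/(1+0.096)^t    t·PV
  1       130.00       118.6131       118.6131
  2       130.00       108.2237       216.4473
  3       130.00        98.7442       296.2327
  4     2,130.00     1,476.1734     5,904.6938
  Σ                  1,801.7545     6,535.9869
P = 1,801.7545; Macaulay duration = 6,535.9869 / 1,801.7545 = 3.62757 years.
Modified duration = D_Mac / (1 + y) = 3.62757 / 1.096 = 3.30982 years.

3.310 years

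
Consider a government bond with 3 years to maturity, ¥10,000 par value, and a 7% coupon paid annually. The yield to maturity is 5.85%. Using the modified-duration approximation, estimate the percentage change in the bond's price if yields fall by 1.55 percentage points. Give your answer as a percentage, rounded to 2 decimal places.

+4.12%

Periodic yield y = 0.0585. Modified duration first:
  t   CF        PV=CF/(1+0.0585)^t    t·PV
  1       700.00       661.3132       661.3132
  2       700.00       624.7645     1,249.5289
  3    10,700.00     9,022.1738    27,066.5215
  Σ                 10,308.2515    28,977.3636
P = 10,308.2515; D_Mac = 2.81108 yrs; D_mod = 2.81108/(1+0.0585) = 2.65572 yrs.
ΔP/P ≈ -D_mod · Δy = -2.65572 × (-0.0155) = +0.041164 = +4.1164%.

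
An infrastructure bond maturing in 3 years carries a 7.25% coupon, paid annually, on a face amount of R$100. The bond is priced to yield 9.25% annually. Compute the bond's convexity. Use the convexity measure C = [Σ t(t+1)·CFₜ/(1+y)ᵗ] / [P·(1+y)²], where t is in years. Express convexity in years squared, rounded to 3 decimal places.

9.147

With y = 0.0925:
  t   CF        PV=CF/(1+0.0925)^t    t·PV        t(t+1)·PV
  1         7.25         6.6362         6.6362          13.2723
  2         7.25         6.0743        12.1486          36.4457
  3       107.25        82.2494       246.7483         986.9933
  Σ                     94.9599       265.5331       1,036.7113
P = 94.9599.
Convexity = Σ t(t+1)·PV / [P·(1+y)²] = 1,036.7113 / (94.9599 × 1.193556) = 9.14692.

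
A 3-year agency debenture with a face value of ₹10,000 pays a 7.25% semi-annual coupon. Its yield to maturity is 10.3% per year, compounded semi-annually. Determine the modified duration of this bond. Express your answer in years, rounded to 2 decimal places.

2.60 years

Periodic yield y = 0.0515. First find Macaulay duration:
  t   CF        PV=CF/(1+0.0515)^t    t·PV
  1       362.50       344.7456       344.7456
  2       362.50       327.8608       655.7215
  3       362.50       311.8029       935.4088
  4       362.50       296.5315     1,186.1262
  5       362.50       282.0081     1,410.0406
  6    10,362.50     7,666.7073    46,000.2436
  Σ                  9,229.6562    50,532.2864
P = 9,229.6562; Macaulay duration = 50,532.2864 / 9,229.6562 = 5.47499 half-year periods = 2.73750 years.
Modified duration = D_Mac / (1 + y) = 2.73750 / 1.0515 = 2.60342 years.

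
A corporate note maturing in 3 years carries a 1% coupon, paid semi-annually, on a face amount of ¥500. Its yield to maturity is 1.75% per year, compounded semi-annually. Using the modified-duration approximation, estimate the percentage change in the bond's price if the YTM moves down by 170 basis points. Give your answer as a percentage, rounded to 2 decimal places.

Periodic yield y = 0.00875. Modified duration first:
  t   CF        PV=CF/(1+0.00875)^t    t·PV
  1         2.50         2.4783         2.4783
  2         2.50         2.4568         4.9136
  3         2.50         2.4355         7.3065
  4         2.50         2.4144         9.6575
  5         2.50         2.3934        11.9672
  6       502.50       476.9082     2,861.4491
  Σ                    489.0866     2,897.7723
P = 489.0866; D_Mac = 5.92486 half-year periods = 2.96243 yrs; D_mod = 2.96243/(1+0.00875) = 2.93674 yrs.
ΔP/P ≈ -D_mod · Δy = -2.93674 × (-0.017) = +0.049925 = +4.9925%.

+4.99%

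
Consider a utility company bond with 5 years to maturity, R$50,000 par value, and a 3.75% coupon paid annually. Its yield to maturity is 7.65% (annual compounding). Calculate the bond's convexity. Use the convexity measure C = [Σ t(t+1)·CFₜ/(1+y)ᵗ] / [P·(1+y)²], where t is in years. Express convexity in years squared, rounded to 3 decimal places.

23.254

With y = 0.0765:
  t   CF        PV=CF/(1+0.0765)^t    t·PV        t(t+1)·PV
  1     1,875.00     1,741.7557     1,741.7557       3,483.5114
  2     1,875.00     1,617.9802     3,235.9604       9,707.8812
  3     1,875.00     1,503.0007     4,509.0020      18,036.0078
  4     1,875.00     1,396.1920     5,584.7679      27,923.8394
  5    51,875.00    35,882.9334   179,414.6670   1,076,488.0017
  Σ                 42,141.8619   194,486.1529   1,135,639.2415
P = 42,141.8619.
Convexity = Σ t(t+1)·PV / [P·(1+y)²] = 1,135,639.2415 / (42,141.8619 × 1.158852) = 23.25405.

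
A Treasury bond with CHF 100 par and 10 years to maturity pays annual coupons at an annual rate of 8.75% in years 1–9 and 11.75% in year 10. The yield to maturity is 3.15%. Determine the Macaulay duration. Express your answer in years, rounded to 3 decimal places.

Periodic yield y = 0.0315. Discount each cash flow and weight by its year:
  t   CF        PV=CF/(1+0.0315)^t    t·PV
  1         8.75         8.4828         8.4828
  2         8.75         8.2237        16.4475
  3         8.75         7.9726        23.9178
  4         8.75         7.7291        30.9166
  5         8.75         7.4931        37.4655
  6         8.75         7.2643        43.5857
  7         8.75         7.0424        49.2971
  8         8.75         6.8274        54.6191
  9         8.75         6.6189        59.5700
  10      111.75        81.9512       819.5118
  Σ                    149.6056     1,143.8138
Price P = Σ PV = 149.6056.
Macaulay duration = Σ(t·PV) / P = 1,143.8138 / 149.6056 = 7.64553 years.

7.646 years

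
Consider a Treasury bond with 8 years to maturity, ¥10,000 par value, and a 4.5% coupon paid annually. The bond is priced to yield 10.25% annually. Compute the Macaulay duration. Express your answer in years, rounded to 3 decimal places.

6.630 years

Periodic yield y = 0.1025. Discount each cash flow and weight by its year:
  t   CF        PV=CF/(1+0.1025)^t    t·PV
  1       450.00       408.1633       408.1633
  2       450.00       370.2161       740.4322
  3       450.00       335.7969     1,007.3908
  4       450.00       304.5777     1,218.3109
  5       450.00       276.2610     1,381.3048
  6       450.00       250.5768     1,503.4610
  7       450.00       227.2806     1,590.9641
  8    10,450.00     4,787.2654    38,298.1232
  Σ                  6,960.1378    46,148.1503
Price P = Σ PV = 6,960.1378.
Macaulay duration = Σ(t·PV) / P = 46,148.1503 / 6,960.1378 = 6.63035 years.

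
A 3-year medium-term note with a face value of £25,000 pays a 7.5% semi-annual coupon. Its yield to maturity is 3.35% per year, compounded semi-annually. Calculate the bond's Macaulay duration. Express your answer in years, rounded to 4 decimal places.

2.7578 years

Periodic yield y = 0.01675. Discount each cash flow and weight by its period:
  t   CF        PV=CF/(1+0.01675)^t    t·PV
  1       937.50       922.0556       922.0556
  2       937.50       906.8656     1,813.7311
  3       937.50       891.9258     2,675.7774
  4       937.50       877.2322     3,508.9287
  5       937.50       862.7806     4,313.9030
  6    25,937.50    23,477.0231   140,862.1387
  Σ                 27,937.8828   154,096.5346
Price P = Σ PV = 27,937.8828.
Macaulay duration = Σ(t·PV) / P = 154,096.5346 / 27,937.8828 = 5.51568 half-year periods.
In years: 5.51568 / 2 = 2.75784 years.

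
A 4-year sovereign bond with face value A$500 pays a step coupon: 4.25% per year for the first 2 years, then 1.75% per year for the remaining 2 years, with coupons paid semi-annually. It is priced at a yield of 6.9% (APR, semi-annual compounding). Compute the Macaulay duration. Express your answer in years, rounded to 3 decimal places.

3.726 years

Periodic yield y = 0.0345. Discount each cash flow and weight by its period:
  t   CF        PV=CF/(1+0.0345)^t    t·PV
  1       10.625        10.2707        10.2707
  2       10.625         9.9281        19.8563
  3       10.625         9.5970        28.7911
  4       10.625         9.2770        37.1079
  5        4.375         3.6925        18.4627
  6        4.375         3.5694        21.4164
  7        4.375         3.4504        24.1525
  8      504.375       384.5117     3,076.0938
  Σ                    434.2969     3,236.1515
Price P = Σ PV = 434.2969.
Macaulay duration = Σ(t·PV) / P = 3,236.1515 / 434.2969 = 7.45147 half-year periods.
In years: 7.45147 / 2 = 3.72574 years.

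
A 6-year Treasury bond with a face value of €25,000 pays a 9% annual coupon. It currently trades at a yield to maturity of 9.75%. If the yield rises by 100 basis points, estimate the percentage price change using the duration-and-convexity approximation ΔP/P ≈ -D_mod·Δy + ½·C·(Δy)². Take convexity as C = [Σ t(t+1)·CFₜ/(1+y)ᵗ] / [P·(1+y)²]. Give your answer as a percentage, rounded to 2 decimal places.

With y = 0.0975:
  t   CF        PV=CF/(1+0.0975)^t    t·PV        t(t+1)·PV
  1     2,250.00     2,050.1139     2,050.1139       4,100.2278
  2     2,250.00     1,867.9853     3,735.9707      11,207.9120
  3     2,250.00     1,702.0367     5,106.1102      20,424.4409
  4     2,250.00     1,550.8307     6,203.3230      31,016.6149
  5     2,250.00     1,413.0576     7,065.2881      42,391.7288
  6    27,250.00    15,593.3466    93,560.0798     654,920.5585
  Σ                 24,177.3710   117,720.8857     764,061.4829
P = 24,177.3710; D_Mac = 4.86905 yrs; D_mod = 4.43649 yrs; C = 26.23676.
Duration effect: -4.43649 × (+0.01) = -0.044365
Convexity effect: 0.5 × 26.23676 × (0.01)² = +0.0013118
ΔP/P ≈ -0.044365 + 0.0013118 = -0.043053 = -4.3053%.

-4.31%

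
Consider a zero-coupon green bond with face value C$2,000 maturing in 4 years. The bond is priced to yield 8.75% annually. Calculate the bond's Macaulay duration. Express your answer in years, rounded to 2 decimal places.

A zero-coupon bond has a single cash flow at maturity, so its Macaulay duration equals its maturity: 4 years.

4.00 years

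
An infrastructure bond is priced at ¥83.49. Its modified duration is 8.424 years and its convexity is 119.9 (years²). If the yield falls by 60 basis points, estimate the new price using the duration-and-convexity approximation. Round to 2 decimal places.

¥87.89

Duration effect: -D_mod·Δy = -8.424 × (-0.006) = +0.050544
Convexity effect: ½·C·(Δy)² = 0.5 × 119.9 × (-0.006)² = +0.0021582
ΔP/P ≈ +0.050544 + 0.0021582 = +0.0527022
New price ≈ 83.49 × (1 + 0.0527022) = 87.890106678.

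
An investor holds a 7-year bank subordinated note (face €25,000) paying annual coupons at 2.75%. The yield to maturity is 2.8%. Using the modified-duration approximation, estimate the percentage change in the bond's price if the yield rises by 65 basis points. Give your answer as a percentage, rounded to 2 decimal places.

Periodic yield y = 0.028. Modified duration first:
  t   CF        PV=CF/(1+0.028)^t    t·PV
  1       687.50       668.7743       668.7743
  2       687.50       650.5587     1,301.1174
  3       687.50       632.8392     1,898.5175
  4       687.50       615.6023     2,462.4093
  5       687.50       598.8349     2,994.1747
  6       687.50       582.5243     3,495.1455
  7    25,687.50    21,172.3974   148,206.7817
  Σ                 24,921.5311   161,026.9204
P = 24,921.5311; D_Mac = 6.46136 yrs; D_mod = 6.46136/(1+0.028) = 6.28537 yrs.
ΔP/P ≈ -D_mod · Δy = -6.28537 × (+0.0065) = -0.040855 = -4.0855%.

-4.09%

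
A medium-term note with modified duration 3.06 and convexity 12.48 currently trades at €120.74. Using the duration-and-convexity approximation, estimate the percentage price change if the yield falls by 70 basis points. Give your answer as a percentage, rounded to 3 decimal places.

+2.173%

Duration effect: -D_mod·Δy = -3.06 × (-0.007) = +0.021420
Convexity effect: ½·C·(Δy)² = 0.5 × 12.48 × (-0.007)² = +0.00030576
ΔP/P ≈ +0.021420 + 0.00030576 = +0.02172576
= +2.172576%.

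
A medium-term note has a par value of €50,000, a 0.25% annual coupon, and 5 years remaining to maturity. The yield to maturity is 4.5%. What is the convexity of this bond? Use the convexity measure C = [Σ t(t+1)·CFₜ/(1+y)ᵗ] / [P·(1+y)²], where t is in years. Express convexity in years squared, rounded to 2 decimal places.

With y = 0.045:
  t   CF        PV=CF/(1+0.045)^t    t·PV        t(t+1)·PV
  1       125.00       119.6172       119.6172         239.2344
  2       125.00       114.4662       228.9325         686.7975
  3       125.00       109.5371       328.6112       1,314.4449
  4       125.00       104.8202       419.2807       2,096.4034
  5    50,125.00    40,222.8587   201,114.2935   1,206,685.7612
  Σ                 40,671.2994   202,210.7351   1,211,022.6414
P = 40,671.2994.
Convexity = Σ t(t+1)·PV / [P·(1+y)²] = 1,211,022.6414 / (40,671.2994 × 1.092025) = 27.26664.

27.27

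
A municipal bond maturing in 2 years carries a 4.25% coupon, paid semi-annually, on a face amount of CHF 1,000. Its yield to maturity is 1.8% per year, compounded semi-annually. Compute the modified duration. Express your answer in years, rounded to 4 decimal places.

Periodic yield y = 0.009. First find Macaulay duration:
  t   CF        PV=CF/(1+0.009)^t    t·PV
  1        21.25        21.0605        21.0605
  2        21.25        20.8726        41.7452
  3        21.25        20.6864        62.0593
  4     1,021.25       985.2976     3,941.1902
  Σ                  1,047.9170     4,066.0552
P = 1,047.9170; Macaulay duration = 4,066.0552 / 1,047.9170 = 3.88013 half-year periods = 1.94007 years.
Modified duration = D_Mac / (1 + y) = 1.94007 / 1.009 = 1.92276 years.

1.9228 years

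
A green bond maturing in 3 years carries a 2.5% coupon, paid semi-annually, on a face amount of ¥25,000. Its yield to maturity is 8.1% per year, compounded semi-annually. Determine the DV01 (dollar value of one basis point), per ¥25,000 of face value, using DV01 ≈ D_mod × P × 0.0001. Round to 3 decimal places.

¥5.946

Periodic yield y = 0.0405.
  t   CF        PV=CF/(1+0.0405)^t    t·PV
  1       312.50       300.3364       300.3364
  2       312.50       288.6462       577.2924
  3       312.50       277.4111       832.2332
  4       312.50       266.6132     1,066.4529
  5       312.50       256.2357     1,281.1784
  6    25,312.50    19,947.2272   119,683.3629
  Σ                 21,336.4697   123,740.8561
P = 21,336.4697; D_Mac = 5.79950 half-year periods = 2.89975 yrs; D_mod = 2.78688 yrs.
DV01 ≈ 2.78688 × 21,336.4697 × 0.0001 = 5.946221.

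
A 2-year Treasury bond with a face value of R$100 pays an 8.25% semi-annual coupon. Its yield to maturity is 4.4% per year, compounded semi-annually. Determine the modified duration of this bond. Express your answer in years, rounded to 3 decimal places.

1.848 years

Periodic yield y = 0.022. First find Macaulay duration:
  t   CF        PV=CF/(1+0.022)^t    t·PV
  1        4.125         4.0362         4.0362
  2        4.125         3.9493         7.8986
  3        4.125         3.8643        11.5929
  4      104.125        95.4446       381.7785
  Σ                    107.2944       405.3062
P = 107.2944; Macaulay duration = 405.3062 / 107.2944 = 3.77751 half-year periods = 1.88876 years.
Modified duration = D_Mac / (1 + y) = 1.88876 / 1.022 = 1.84810 years.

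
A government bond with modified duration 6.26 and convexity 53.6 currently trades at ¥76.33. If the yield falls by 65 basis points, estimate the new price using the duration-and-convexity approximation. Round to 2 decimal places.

¥79.52

Duration effect: -D_mod·Δy = -6.26 × (-0.0065) = +0.040690
Convexity effect: ½·C·(Δy)² = 0.5 × 53.6 × (-0.0065)² = +0.0011323
ΔP/P ≈ +0.040690 + 0.0011323 = +0.0418223
New price ≈ 76.33 × (1 + 0.0418223) = 79.522296159.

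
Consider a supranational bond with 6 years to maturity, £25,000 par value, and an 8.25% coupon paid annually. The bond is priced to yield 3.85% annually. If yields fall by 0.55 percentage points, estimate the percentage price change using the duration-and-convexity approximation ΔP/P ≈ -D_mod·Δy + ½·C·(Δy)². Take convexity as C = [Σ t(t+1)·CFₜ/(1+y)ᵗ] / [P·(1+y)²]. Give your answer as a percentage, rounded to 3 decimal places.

+2.737%

With y = 0.0385:
  t   CF        PV=CF/(1+0.0385)^t    t·PV        t(t+1)·PV
  1     2,062.50     1,986.0376     1,986.0376       3,972.0751
  2     2,062.50     1,912.4098     3,824.8196      11,474.4587
  3     2,062.50     1,841.5116     5,524.5347      22,098.1390
  4     2,062.50     1,773.2418     7,092.9671      35,464.8355
  5     2,062.50     1,707.5029     8,537.5146      51,225.0873
  6    27,062.50    21,573.9123   129,443.4737     906,104.3156
  Σ                 30,794.6159   156,409.3472   1,030,338.9112
P = 30,794.6159; D_Mac = 5.07911 yrs; D_mod = 4.89082 yrs; C = 31.02361.
Duration effect: -4.89082 × (-0.0055) = +0.026899
Convexity effect: 0.5 × 31.02361 × (-0.0055)² = +0.0004692
ΔP/P ≈ +0.026899 + 0.0004692 = +0.027369 = +2.7369%.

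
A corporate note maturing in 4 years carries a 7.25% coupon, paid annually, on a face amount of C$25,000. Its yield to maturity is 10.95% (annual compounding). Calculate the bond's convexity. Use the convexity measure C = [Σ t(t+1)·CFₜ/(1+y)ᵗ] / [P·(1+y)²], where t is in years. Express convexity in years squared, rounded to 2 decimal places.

14.02

With y = 0.1095:
  t   CF        PV=CF/(1+0.1095)^t    t·PV        t(t+1)·PV
  1     1,812.50     1,633.6187     1,633.6187       3,267.2375
  2     1,812.50     1,472.3918     2,944.7837       8,834.3510
  3     1,812.50     1,327.0769     3,981.2308      15,924.9230
  4    26,812.50    17,694.0839    70,776.3358     353,881.6788
  Σ                 22,127.1714    79,335.9689     381,908.1904
P = 22,127.1714.
Convexity = Σ t(t+1)·PV / [P·(1+y)²] = 381,908.1904 / (22,127.1714 × 1.230990) = 14.02098.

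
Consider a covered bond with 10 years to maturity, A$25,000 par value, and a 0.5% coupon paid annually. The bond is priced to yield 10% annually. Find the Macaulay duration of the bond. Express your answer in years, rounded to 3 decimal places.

Periodic yield y = 0.1. Discount each cash flow and weight by its year:
  t   CF        PV=CF/(1+0.1)^t    t·PV
  1       125.00       113.6364       113.6364
  2       125.00       103.3058       206.6116
  3       125.00        93.9144       281.7431
  4       125.00        85.3767       341.5067
  5       125.00        77.6152       388.0758
  6       125.00        70.5592       423.3554
  7       125.00        64.1448       449.0134
  8       125.00        58.3134       466.5074
  9       125.00        53.0122       477.1098
  10   25,125.00     9,686.7751    96,867.7515
  Σ                 10,406.6531   100,015.3110
Price P = Σ PV = 10,406.6531.
Macaulay duration = Σ(t·PV) / P = 100,015.3110 / 10,406.6531 = 9.61071 years.

9.611 years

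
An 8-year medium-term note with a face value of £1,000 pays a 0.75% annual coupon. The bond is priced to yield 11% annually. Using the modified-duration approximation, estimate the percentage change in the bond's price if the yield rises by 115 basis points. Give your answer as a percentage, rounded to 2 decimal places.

-7.95%

Periodic yield y = 0.11. Modified duration first:
  t   CF        PV=CF/(1+0.11)^t    t·PV
  1         7.50         6.7568         6.7568
  2         7.50         6.0872        12.1743
  3         7.50         5.4839        16.4518
  4         7.50         4.9405        19.7619
  5         7.50         4.4509        22.2544
  6         7.50         4.0098        24.0588
  7         7.50         3.6124        25.2871
  8     1,007.50       437.1809     3,497.4476
  Σ                    472.5224     3,624.1927
P = 472.5224; D_Mac = 7.66989 yrs; D_mod = 7.66989/(1+0.11) = 6.90981 yrs.
ΔP/P ≈ -D_mod · Δy = -6.90981 × (+0.0115) = -0.079463 = -7.9463%.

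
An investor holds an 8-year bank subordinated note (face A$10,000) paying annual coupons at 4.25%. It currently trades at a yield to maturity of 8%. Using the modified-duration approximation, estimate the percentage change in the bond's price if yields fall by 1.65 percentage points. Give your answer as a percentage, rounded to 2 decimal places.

+10.37%

Periodic yield y = 0.08. Modified duration first:
  t   CF        PV=CF/(1+0.08)^t    t·PV
  1       425.00       393.5185       393.5185
  2       425.00       364.3690       728.7380
  3       425.00       337.3787     1,012.1361
  4       425.00       312.3877     1,249.5507
  5       425.00       289.2479     1,446.2393
  6       425.00       267.8221     1,606.9325
  7       425.00       247.9834     1,735.8839
  8    10,425.00     5,632.3031    45,058.4250
  Σ                  7,845.0104    53,231.4241
P = 7,845.0104; D_Mac = 6.78539 yrs; D_mod = 6.78539/(1+0.08) = 6.28276 yrs.
ΔP/P ≈ -D_mod · Δy = -6.28276 × (-0.0165) = +0.103666 = +10.3666%.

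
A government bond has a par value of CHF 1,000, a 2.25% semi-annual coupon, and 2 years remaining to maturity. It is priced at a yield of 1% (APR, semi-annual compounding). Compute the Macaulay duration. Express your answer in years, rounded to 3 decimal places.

Periodic yield y = 0.005. Discount each cash flow and weight by its period:
  t   CF        PV=CF/(1+0.005)^t    t·PV
  1        11.25        11.1940        11.1940
  2        11.25        11.1383        22.2767
  3        11.25        11.0829        33.2488
  4     1,011.25       991.2753     3,965.1012
  Σ                  1,024.6906     4,031.8207
Price P = Σ PV = 1,024.6906.
Macaulay duration = Σ(t·PV) / P = 4,031.8207 / 1,024.6906 = 3.93467 half-year periods.
In years: 3.93467 / 2 = 1.96734 years.

1.967 years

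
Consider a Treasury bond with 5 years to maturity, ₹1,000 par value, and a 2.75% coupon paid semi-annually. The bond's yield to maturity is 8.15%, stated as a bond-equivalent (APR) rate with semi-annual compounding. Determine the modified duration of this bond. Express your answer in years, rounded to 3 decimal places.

Periodic yield y = 0.04075. First find Macaulay duration:
  t   CF        PV=CF/(1+0.04075)^t    t·PV
  1        13.75        13.2116        13.2116
  2        13.75        12.6943        25.3887
  3        13.75        12.1973        36.5919
  4        13.75        11.7197        46.8789
  5        13.75        11.2608        56.3042
  6        13.75        10.8199        64.9195
  7        13.75        10.3963        72.7739
  8        13.75         9.9892        79.9137
  9        13.75         9.5981        86.3828
  10    1,013.75       679.9339     6,799.3386
  Σ                    781.8212     7,281.7039
P = 781.8212; Macaulay duration = 7,281.7039 / 781.8212 = 9.31377 half-year periods = 4.65689 years.
Modified duration = D_Mac / (1 + y) = 4.65689 / 1.04075 = 4.47455 years.

4.475 years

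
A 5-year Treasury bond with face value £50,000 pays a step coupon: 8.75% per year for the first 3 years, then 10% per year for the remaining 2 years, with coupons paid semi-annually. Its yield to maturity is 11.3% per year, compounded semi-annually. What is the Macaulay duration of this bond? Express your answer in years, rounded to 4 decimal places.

Periodic yield y = 0.0565. Discount each cash flow and weight by its period:
  t   CF        PV=CF/(1+0.0565)^t    t·PV
  1     2,187.50     2,070.5159     2,070.5159
  2     2,187.50     1,959.7878     3,919.5757
  3     2,187.50     1,854.9814     5,564.9442
  4     2,187.50     1,755.7798     7,023.1193
  5     2,187.50     1,661.8834     8,309.4171
  6     2,187.50     1,573.0084     9,438.0507
  7     2,500.00     1,701.5844    11,911.0909
  8     2,500.00     1,610.5863    12,884.6903
  9     2,500.00     1,524.4546    13,720.0914
  10   52,500.00    30,301.5113   303,015.1129
  Σ                 46,014.0934   377,856.6083
Price P = Σ PV = 46,014.0934.
Macaulay duration = Σ(t·PV) / P = 377,856.6083 / 46,014.0934 = 8.21176 half-year periods.
In years: 8.21176 / 2 = 4.10588 years.

4.1059 years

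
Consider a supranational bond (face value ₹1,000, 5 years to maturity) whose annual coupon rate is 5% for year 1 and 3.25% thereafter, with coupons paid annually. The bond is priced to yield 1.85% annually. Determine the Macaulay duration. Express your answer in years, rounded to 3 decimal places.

4.647 years

Periodic yield y = 0.0185. Discount each cash flow and weight by its year:
  t   CF        PV=CF/(1+0.0185)^t    t·PV
  1        50.00        49.0918        49.0918
  2        32.50        31.3301        62.6601
  3        32.50        30.7610        92.2830
  4        32.50        30.2022       120.8090
  5     1,032.50       942.0737     4,710.3687
  Σ                  1,083.4588     5,035.2125
Price P = Σ PV = 1,083.4588.
Macaulay duration = Σ(t·PV) / P = 5,035.2125 / 1,083.4588 = 4.64735 years.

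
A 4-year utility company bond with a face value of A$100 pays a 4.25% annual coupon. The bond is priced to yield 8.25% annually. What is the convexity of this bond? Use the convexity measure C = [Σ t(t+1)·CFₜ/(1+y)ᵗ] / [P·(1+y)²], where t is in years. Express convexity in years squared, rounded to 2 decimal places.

With y = 0.0825:
  t   CF        PV=CF/(1+0.0825)^t    t·PV        t(t+1)·PV
  1         4.25         3.9261         3.9261           7.8522
  2         4.25         3.6269         7.2538          21.7613
  3         4.25         3.3505        10.0514          40.2056
  4       104.25        75.9214       303.6858       1,518.4288
  Σ                     86.8249       324.9170       1,588.2479
P = 86.8249.
Convexity = Σ t(t+1)·PV / [P·(1+y)²] = 1,588.2479 / (86.8249 × 1.171806) = 15.61055.

15.61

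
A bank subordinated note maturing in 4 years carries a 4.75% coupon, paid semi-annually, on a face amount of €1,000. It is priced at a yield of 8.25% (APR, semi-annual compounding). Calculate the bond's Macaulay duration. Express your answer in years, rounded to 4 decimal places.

3.6656 years

Periodic yield y = 0.04125. Discount each cash flow and weight by its period:
  t   CF        PV=CF/(1+0.04125)^t    t·PV
  1        23.75        22.8091        22.8091
  2        23.75        21.9055        43.8110
  3        23.75        21.0377        63.1131
  4        23.75        20.2043        80.8172
  5        23.75        19.4039        97.0194
  6        23.75        18.6352       111.8111
  7        23.75        17.8969       125.2785
  8     1,023.75       740.8901     5,927.1209
  Σ                    882.7827     6,471.7803
Price P = Σ PV = 882.7827.
Macaulay duration = Σ(t·PV) / P = 6,471.7803 / 882.7827 = 7.33111 half-year periods.
In years: 7.33111 / 2 = 3.66556 years.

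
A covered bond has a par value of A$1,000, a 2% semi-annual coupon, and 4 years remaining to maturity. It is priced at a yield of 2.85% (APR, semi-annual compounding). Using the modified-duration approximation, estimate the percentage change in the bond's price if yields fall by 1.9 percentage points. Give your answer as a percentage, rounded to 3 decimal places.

Periodic yield y = 0.01425. Modified duration first:
  t   CF        PV=CF/(1+0.01425)^t    t·PV
  1        10.00         9.8595         9.8595
  2        10.00         9.7210        19.4420
  3        10.00         9.5844        28.7532
  4        10.00         9.4497        37.7990
  5        10.00         9.3170        46.5849
  6        10.00         9.1861        55.1164
  7        10.00         9.0570        63.3991
  8     1,010.00       901.9059     7,215.2474
  Σ                    968.0806     7,476.2015
P = 968.0806; D_Mac = 7.72271 half-year periods = 3.86135 yrs; D_mod = 3.86135/(1+0.01425) = 3.80710 yrs.
ΔP/P ≈ -D_mod · Δy = -3.80710 × (-0.019) = +0.072335 = +7.2335%.

+7.233%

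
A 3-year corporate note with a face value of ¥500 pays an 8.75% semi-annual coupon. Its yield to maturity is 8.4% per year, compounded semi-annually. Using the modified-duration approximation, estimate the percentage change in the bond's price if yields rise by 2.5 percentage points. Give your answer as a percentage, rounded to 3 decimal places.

-6.488%

Periodic yield y = 0.042. Modified duration first:
  t   CF        PV=CF/(1+0.042)^t    t·PV
  1       21.875        20.9933        20.9933
  2       21.875        20.1471        40.2942
  3       21.875        19.3350        58.0051
  4       21.875        18.5557        74.2228
  5       21.875        17.8078        89.0388
  6      521.875       407.7183     2,446.3097
  Σ                    504.5572     2,728.8639
P = 504.5572; D_Mac = 5.40843 half-year periods = 2.70422 yrs; D_mod = 2.70422/(1+0.042) = 2.59522 yrs.
ΔP/P ≈ -D_mod · Δy = -2.59522 × (+0.025) = -0.064880 = -6.4880%.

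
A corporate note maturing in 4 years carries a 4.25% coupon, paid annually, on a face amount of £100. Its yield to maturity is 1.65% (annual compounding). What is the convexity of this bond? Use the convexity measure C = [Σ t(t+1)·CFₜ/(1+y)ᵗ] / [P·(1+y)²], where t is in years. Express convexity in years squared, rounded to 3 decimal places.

17.902

With y = 0.0165:
  t   CF        PV=CF/(1+0.0165)^t    t·PV        t(t+1)·PV
  1         4.25         4.1810         4.1810           8.3620
  2         4.25         4.1131         8.2263          24.6789
  3         4.25         4.0464        12.1391          48.5566
  4       104.25        97.6442       390.5769       1,952.8844
  Σ                    109.9848       415.1233       2,034.4818
P = 109.9848.
Convexity = Σ t(t+1)·PV / [P·(1+y)²] = 2,034.4818 / (109.9848 × 1.033272) = 17.90221.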